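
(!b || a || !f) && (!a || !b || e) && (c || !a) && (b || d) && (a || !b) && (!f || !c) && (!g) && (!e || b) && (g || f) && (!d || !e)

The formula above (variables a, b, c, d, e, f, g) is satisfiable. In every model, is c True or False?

False

Suppose c = true.
The clause (!f) is unit, so f = false.
The clause (!g) is unit, so g = false.
But (g) is also a unit clause — contradiction.
So every satisfying assignment has c = False.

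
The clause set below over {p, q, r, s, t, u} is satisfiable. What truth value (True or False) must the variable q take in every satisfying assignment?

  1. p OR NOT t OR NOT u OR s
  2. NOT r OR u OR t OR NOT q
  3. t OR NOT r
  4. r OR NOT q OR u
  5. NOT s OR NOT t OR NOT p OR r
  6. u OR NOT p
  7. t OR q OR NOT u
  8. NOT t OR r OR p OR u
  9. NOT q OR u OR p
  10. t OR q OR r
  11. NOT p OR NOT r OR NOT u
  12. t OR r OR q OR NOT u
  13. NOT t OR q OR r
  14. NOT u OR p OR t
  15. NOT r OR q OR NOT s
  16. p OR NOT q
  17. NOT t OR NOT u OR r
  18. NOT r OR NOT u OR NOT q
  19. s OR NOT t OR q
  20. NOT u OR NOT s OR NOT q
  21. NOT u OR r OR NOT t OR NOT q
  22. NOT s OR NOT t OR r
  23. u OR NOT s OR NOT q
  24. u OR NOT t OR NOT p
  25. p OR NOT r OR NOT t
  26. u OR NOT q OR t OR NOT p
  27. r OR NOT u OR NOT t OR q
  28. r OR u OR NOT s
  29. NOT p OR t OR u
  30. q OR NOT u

Suppose q = false.
Unit clause (NOT u) forces u = false.
Unit clause (NOT p) forces p = false.
Case t = true:
Unit clause (r) forces r = true.
That conflicts with the unit clause (NOT r).
So t must be the other value — set t = false.
Unit clause (NOT r) forces r = false.
That conflicts with the unit clause (r).
Either choice for t ends in contradiction.
So every satisfying assignment has q = True.

True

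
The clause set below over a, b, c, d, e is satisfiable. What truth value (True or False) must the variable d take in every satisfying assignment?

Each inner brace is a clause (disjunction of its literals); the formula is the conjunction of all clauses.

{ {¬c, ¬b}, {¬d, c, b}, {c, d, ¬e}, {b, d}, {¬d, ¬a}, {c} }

Suppose d = False.
(b) alone gives b = True.
(¬c) alone gives c = False.
But (c) is also a unit clause — contradiction.
So every satisfying assignment has d = True.

True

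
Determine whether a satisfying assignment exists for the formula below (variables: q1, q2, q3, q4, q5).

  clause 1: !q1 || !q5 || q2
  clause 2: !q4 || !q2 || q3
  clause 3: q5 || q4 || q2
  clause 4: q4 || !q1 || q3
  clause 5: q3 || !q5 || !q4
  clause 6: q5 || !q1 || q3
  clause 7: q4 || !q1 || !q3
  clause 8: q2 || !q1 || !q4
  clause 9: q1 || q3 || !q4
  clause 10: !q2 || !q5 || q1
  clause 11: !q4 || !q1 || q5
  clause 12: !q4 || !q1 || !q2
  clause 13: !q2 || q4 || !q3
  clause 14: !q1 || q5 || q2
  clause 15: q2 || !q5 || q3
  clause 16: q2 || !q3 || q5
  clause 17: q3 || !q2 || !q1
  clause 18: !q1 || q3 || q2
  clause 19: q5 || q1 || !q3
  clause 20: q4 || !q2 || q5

Yes

Try q1 = false.
Try q3 = true.
The clause (q5) is unit, so q5 = true.
The clause (!q2) is unit, so q2 = false.
No clause remains; q4 is free.
A satisfying assignment: q1: false; q2: false; q3: true; q4: false; q5: true.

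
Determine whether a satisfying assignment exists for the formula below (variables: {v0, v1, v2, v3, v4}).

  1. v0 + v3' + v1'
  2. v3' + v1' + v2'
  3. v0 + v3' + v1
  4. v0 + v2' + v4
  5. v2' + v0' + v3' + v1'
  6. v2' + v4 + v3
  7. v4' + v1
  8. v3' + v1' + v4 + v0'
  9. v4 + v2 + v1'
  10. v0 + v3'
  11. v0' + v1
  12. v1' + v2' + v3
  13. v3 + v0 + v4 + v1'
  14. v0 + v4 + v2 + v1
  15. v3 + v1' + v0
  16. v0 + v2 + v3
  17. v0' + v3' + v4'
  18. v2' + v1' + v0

Case v4 = 1:
(v1) alone gives v1 = 1.
Case v0 = 1:
(v3') alone gives v3 = 0.
(v2') alone gives v2 = 0.
Every clause now holds.
A satisfying assignment: v0=1,  v1=1,  v2=0,  v3=0,  v4=1.

Satisfiable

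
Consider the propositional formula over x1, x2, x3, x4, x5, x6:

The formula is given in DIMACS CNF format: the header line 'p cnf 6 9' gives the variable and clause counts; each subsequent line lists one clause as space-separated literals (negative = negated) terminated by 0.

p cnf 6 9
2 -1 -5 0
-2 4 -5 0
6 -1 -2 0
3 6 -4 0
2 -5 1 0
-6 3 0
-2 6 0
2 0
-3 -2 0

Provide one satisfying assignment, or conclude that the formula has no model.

UNSATISFIABLE

The clause (x2) is unit, so x2 = True.
The clause (x6) is unit, so x6 = True.
The clause (x3) is unit, so x3 = True.
Now (¬x3) is unsatisfied and unit — conflict.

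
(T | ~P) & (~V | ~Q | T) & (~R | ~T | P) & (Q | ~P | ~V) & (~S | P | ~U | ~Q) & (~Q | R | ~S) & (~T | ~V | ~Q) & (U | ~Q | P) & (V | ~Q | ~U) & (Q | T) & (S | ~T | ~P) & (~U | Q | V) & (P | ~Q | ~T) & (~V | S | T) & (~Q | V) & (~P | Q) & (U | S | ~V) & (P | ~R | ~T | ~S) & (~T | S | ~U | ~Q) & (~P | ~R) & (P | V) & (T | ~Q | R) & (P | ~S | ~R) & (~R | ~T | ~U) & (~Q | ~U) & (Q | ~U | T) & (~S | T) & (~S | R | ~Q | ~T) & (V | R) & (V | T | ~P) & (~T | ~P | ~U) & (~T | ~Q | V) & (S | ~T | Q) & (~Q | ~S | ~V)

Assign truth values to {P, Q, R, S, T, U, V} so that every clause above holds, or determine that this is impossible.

Suppose T = 1.
Suppose R = 0.
(V) alone gives V = 1.
(~Q) alone gives Q = 0.
(~P) alone gives P = 0.
(S) alone gives S = 1.
No clause remains; U is free.

P=0,  Q=0,  R=0,  S=1,  T=1,  U=1,  V=1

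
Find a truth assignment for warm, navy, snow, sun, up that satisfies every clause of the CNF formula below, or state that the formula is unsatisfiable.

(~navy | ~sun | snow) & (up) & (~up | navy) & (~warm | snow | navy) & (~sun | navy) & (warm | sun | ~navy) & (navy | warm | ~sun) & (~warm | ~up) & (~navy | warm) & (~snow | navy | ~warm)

UNSATISFIABLE

From the singleton clause (up), up = 1.
From the singleton clause (navy), navy = 1.
From the singleton clause (~warm), warm = 0.
But (warm) is also a unit clause — contradiction.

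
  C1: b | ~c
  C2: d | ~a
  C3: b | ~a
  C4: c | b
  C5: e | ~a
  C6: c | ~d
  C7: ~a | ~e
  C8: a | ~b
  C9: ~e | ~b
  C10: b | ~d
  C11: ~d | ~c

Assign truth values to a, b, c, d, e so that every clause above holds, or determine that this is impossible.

Case b = 1:
(a) alone gives a = 1.
(d) alone gives d = 1.
(e) alone gives e = 1.
Now (~e) is unsatisfied and unit — conflict.
That branch fails; take b = 0 instead.
(~c) alone gives c = 0.
Now (c) is unsatisfied and unit — conflict.
Both values of b lead to a conflict.

UNSATISFIABLE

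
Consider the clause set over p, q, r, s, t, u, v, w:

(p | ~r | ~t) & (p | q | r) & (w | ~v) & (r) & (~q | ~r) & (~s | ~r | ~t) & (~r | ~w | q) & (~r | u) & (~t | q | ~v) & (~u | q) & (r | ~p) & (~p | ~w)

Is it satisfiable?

Unit clause (r) forces r = 1.
Unit clause (~q) forces q = 0.
Unit clause (~w) forces w = 0.
Unit clause (~v) forces v = 0.
Unit clause (u) forces u = 1.
That conflicts with the unit clause (~u).
No assignment satisfies every clause.

Unsatisfiable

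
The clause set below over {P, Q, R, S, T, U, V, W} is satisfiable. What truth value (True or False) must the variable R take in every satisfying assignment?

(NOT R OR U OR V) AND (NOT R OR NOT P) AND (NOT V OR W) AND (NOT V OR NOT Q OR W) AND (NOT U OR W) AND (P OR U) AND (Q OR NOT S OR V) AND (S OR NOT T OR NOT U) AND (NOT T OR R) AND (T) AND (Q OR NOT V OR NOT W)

Suppose R = false.
From the singleton clause (NOT T), T = false.
Now (T) is unsatisfied and unit — conflict.
So every satisfying assignment has R = True.

True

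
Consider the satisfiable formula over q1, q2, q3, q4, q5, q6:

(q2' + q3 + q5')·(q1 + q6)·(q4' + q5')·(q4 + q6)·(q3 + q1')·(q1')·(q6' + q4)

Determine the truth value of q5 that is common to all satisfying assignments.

False

Suppose q5 = 1.
The clause (q4') is unit, so q4 = 0.
The clause (q6) is unit, so q6 = 1.
But (q6') is also a unit clause — contradiction.
So every satisfying assignment has q5 = False.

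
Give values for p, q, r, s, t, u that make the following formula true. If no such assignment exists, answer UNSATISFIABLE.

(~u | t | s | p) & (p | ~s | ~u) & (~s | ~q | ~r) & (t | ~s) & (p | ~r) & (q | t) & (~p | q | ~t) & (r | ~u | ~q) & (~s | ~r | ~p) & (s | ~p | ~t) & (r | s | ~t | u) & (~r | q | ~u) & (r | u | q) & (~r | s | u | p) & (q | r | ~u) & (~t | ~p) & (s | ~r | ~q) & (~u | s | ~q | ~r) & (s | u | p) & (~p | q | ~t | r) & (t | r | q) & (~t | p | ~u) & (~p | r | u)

p=0, q=1, r=0, s=1, t=1, u=0

Suppose t = 1.
Unit clause (~p) forces p = 0.
Unit clause (~r) forces r = 0.
Unit clause (~u) forces u = 0.
Unit clause (s) forces s = 1.
Unit clause (q) forces q = 1.
This assignment satisfies each clause.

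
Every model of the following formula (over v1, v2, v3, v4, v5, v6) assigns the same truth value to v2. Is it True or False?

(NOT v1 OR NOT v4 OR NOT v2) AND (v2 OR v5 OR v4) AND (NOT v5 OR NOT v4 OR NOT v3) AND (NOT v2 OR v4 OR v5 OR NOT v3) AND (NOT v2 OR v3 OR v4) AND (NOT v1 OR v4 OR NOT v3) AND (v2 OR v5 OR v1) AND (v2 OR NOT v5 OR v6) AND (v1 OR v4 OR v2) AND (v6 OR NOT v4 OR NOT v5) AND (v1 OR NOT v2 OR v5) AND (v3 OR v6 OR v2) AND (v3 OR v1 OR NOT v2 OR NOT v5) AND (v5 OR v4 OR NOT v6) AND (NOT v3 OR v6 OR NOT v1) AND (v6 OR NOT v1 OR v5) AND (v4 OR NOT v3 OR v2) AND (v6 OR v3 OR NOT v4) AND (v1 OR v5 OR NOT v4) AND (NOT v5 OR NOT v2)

False

Suppose v2 = true.
Unit clause (NOT v5) forces v5 = false.
Unit clause (v1) forces v1 = true.
Unit clause (NOT v4) forces v4 = false.
Unit clause (NOT v3) forces v3 = false.
That conflicts with the unit clause (v3).
So every satisfying assignment has v2 = False.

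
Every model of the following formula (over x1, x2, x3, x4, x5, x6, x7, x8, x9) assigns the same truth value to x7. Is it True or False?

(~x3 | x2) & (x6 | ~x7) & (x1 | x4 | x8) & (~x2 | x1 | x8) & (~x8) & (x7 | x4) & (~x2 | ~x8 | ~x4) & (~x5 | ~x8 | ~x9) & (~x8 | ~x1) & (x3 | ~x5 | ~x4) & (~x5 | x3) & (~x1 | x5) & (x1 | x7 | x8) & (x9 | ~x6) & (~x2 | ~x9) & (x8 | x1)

False

Suppose x7 = 1.
Unit clause (x6) forces x6 = 1.
Unit clause (~x8) forces x8 = 0.
Unit clause (x9) forces x9 = 1.
Unit clause (~x2) forces x2 = 0.
Unit clause (~x3) forces x3 = 0.
Unit clause (~x5) forces x5 = 0.
Unit clause (~x1) forces x1 = 0.
But (x1) is also a unit clause — contradiction.
So every satisfying assignment has x7 = False.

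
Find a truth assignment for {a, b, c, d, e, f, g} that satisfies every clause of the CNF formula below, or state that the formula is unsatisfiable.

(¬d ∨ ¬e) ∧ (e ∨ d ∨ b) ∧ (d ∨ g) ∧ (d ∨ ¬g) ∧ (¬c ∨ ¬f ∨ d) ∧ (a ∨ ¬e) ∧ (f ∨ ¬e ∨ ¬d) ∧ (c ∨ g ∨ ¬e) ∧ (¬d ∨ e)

Try d = False.
The clause (g) is unit, so g = True.
But (¬g) is also a unit clause — contradiction.
Backtrack on d: now try d = True.
The clause (¬e) is unit, so e = False.
But (e) is also a unit clause — contradiction.
Both values of d lead to a conflict.

UNSATISFIABLE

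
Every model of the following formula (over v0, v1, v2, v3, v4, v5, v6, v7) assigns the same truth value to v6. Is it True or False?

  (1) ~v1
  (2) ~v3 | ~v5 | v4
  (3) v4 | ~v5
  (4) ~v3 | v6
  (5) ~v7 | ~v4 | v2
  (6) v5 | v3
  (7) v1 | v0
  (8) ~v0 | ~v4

Suppose v6 = 0.
Unit clause (~v1) forces v1 = 0.
Unit clause (~v3) forces v3 = 0.
Unit clause (v5) forces v5 = 1.
Unit clause (v4) forces v4 = 1.
Unit clause (v0) forces v0 = 1.
That conflicts with the unit clause (~v0).
So every satisfying assignment has v6 = True.

True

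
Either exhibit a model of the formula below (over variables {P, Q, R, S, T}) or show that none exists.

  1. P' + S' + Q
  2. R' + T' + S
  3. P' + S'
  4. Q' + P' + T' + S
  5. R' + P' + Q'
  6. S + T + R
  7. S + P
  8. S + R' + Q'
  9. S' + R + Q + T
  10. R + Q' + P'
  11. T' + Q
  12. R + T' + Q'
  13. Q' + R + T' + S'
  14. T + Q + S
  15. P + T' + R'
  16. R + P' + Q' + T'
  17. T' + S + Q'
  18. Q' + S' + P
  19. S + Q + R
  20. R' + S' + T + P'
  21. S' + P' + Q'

P=0, Q=0, R=1, S=1, T=0

Case P = 0:
From the singleton clause (S), S = 1.
From the singleton clause (Q'), Q = 0.
From the singleton clause (T'), T = 0.
From the singleton clause (R), R = 1.
This assignment satisfies each clause.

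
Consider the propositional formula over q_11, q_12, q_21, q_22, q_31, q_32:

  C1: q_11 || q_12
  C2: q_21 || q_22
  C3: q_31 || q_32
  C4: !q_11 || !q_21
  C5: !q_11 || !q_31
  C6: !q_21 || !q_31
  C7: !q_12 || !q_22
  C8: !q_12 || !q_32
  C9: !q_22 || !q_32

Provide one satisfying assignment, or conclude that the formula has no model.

Case q_11 = true:
Unit clause (!q_21) forces q_21 = false.
Unit clause (q_22) forces q_22 = true.
Unit clause (!q_31) forces q_31 = false.
Unit clause (q_32) forces q_32 = true.
But (!q_32) is also a unit clause — contradiction.
So q_11 must be the other value — set q_11 = false.
Unit clause (q_12) forces q_12 = true.
Unit clause (!q_22) forces q_22 = false.
Unit clause (q_21) forces q_21 = true.
Unit clause (!q_31) forces q_31 = false.
Unit clause (q_32) forces q_32 = true.
But (!q_32) is also a unit clause — contradiction.
Both values of q_11 lead to a conflict.

UNSATISFIABLE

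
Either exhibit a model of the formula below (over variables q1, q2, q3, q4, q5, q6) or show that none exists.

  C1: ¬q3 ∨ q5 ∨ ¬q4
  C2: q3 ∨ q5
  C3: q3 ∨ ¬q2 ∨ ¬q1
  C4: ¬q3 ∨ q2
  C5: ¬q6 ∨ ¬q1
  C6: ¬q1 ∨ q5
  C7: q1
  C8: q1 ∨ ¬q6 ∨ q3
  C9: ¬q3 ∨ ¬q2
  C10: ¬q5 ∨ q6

UNSATISFIABLE

The clause (q1) is unit, so q1 = True.
The clause (¬q6) is unit, so q6 = False.
The clause (q5) is unit, so q5 = True.
Now (¬q5) is unsatisfied and unit — conflict.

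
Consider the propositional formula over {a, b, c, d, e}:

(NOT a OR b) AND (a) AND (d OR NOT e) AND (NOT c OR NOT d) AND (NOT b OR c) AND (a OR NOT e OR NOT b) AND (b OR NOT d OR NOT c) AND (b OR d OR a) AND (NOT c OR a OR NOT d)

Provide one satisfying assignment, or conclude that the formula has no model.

a ↦ true; b ↦ true; c ↦ true; d ↦ false; e ↦ false

Unit clause (a) forces a = true.
Unit clause (b) forces b = true.
Unit clause (c) forces c = true.
Unit clause (NOT d) forces d = false.
Unit clause (NOT e) forces e = false.
This assignment satisfies each clause.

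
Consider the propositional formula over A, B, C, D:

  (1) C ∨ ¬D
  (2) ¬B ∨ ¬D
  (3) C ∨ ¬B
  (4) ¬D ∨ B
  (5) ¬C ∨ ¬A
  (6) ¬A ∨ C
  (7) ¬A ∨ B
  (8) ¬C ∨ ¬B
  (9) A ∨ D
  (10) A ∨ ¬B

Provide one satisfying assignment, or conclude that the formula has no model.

Suppose C = True.
(¬A) alone gives A = False.
(¬B) alone gives B = False.
(¬D) alone gives D = False.
But (D) is also a unit clause — contradiction.
Undo C and try C = False.
(¬D) alone gives D = False.
(¬B) alone gives B = False.
(¬A) alone gives A = False.
But (A) is also a unit clause — contradiction.
Either choice for C ends in contradiction.

UNSATISFIABLE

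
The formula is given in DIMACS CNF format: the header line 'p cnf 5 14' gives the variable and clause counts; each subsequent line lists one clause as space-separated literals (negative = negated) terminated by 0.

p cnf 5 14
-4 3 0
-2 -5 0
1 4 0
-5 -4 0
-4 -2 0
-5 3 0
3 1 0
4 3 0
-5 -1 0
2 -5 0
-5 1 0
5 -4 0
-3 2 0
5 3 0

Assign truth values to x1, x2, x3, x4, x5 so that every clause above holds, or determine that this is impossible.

x1: True,  x2: True,  x3: True,  x4: False,  x5: False

Try x4 = False.
Unit clause (x1) forces x1 = True.
Unit clause (x3) forces x3 = True.
Unit clause (¬x5) forces x5 = False.
Unit clause (x2) forces x2 = True.
This assignment satisfies each clause.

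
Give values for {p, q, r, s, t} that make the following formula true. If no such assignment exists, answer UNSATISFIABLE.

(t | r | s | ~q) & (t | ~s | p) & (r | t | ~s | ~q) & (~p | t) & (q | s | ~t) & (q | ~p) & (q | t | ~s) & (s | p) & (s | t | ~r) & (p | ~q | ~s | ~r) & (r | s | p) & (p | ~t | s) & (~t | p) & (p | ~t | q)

p=1, q=1, r=0, s=1, t=1

Suppose p = 1.
The clause (t) is unit, so t = 1.
The clause (q) is unit, so q = 1.
All clauses hold; r, s can take either value.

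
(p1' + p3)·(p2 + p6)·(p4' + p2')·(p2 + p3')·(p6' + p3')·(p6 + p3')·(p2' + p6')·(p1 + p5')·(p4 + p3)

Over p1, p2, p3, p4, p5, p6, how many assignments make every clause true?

There are 2^6 = 64 truth assignments over (p1, p2, p3, p4, p5, p6).
Split on p4. With p4 = 1, the clauses containing p4 are satisfied and p4' drops from the rest; 1 of the 2^5 = 32 assignments to the other variables satisfy what remains.
With p4 = 0, by the same count on the reduced clause set, 0 assignments work.
(One model: p1=F, p2=F, p3=F, p4=T, p5=F, p6=T.)
Total: 1 + 0 = 1.

1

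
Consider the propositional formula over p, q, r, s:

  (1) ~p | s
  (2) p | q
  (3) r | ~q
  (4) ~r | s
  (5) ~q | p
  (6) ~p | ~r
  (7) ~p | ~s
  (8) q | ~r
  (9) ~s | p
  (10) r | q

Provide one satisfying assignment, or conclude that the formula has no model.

UNSATISFIABLE

Try p = 0.
(q) alone gives q = 1.
Now (~q) is unsatisfied and unit — conflict.
So p must be the other value — set p = 1.
(s) alone gives s = 1.
Now (~s) is unsatisfied and unit — conflict.
Neither p = 1 nor p = 0 works.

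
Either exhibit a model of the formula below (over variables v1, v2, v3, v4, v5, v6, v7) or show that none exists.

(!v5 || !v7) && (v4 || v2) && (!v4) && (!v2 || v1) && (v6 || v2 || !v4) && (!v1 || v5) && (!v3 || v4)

v1=true; v2=true; v3=false; v4=false; v5=true; v6=true; v7=false

The clause (!v4) is unit, so v4 = false.
The clause (v2) is unit, so v2 = true.
The clause (v1) is unit, so v1 = true.
The clause (v5) is unit, so v5 = true.
The clause (!v7) is unit, so v7 = false.
The clause (!v3) is unit, so v3 = false.
Every clause is now satisfied; v6 is unconstrained.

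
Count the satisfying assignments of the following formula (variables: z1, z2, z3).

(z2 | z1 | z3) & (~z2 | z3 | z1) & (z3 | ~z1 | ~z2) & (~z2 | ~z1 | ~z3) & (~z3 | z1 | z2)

3

There are 2^3 = 8 truth assignments over (z1, z2, z3).
Split on z1. With z1 = 1, the clauses containing z1 are satisfied and ~z1 drops from the rest; 2 of the 2^2 = 4 assignments to the other variables satisfy what remains.
With z1 = 0, by the same count on the reduced clause set, 1 assignment works.
Total: 2 + 1 = 3.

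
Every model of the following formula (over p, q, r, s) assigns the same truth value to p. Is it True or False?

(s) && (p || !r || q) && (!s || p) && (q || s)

True

Suppose p = false.
The clause (s) is unit, so s = true.
Now (!s) is unsatisfied and unit — conflict.
So every satisfying assignment has p = True.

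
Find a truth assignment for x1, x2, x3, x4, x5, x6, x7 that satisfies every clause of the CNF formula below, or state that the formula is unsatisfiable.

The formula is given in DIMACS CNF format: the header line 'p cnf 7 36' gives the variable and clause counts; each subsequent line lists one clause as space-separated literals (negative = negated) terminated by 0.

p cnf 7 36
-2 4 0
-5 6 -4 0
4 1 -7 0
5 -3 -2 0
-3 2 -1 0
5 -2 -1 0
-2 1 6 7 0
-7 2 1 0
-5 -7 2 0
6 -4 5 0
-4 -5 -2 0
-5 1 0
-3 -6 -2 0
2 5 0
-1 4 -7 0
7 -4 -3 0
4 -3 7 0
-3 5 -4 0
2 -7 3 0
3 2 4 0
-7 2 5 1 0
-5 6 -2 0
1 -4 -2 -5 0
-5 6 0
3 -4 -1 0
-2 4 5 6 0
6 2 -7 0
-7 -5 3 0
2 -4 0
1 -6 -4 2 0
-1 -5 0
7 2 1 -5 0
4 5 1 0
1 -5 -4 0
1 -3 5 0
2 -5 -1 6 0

x1: False, x2: True, x3: False, x4: True, x5: False, x6: True, x7: True

Try x2 = True.
The clause (x4) is unit, so x4 = True.
The clause (¬x5) is unit, so x5 = False.
The clause (¬x3) is unit, so x3 = False.
The clause (¬x1) is unit, so x1 = False.
The clause (x6) is unit, so x6 = True.
Every clause is now satisfied; x7 is unconstrained.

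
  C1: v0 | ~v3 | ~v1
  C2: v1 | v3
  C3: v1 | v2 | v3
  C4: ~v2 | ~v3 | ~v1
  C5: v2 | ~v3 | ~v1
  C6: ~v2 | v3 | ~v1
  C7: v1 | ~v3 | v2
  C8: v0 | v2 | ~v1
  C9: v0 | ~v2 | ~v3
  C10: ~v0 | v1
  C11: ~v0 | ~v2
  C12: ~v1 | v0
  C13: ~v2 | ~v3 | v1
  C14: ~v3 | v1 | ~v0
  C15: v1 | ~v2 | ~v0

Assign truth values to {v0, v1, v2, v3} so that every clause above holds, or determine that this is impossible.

Try v1 = 1.
From the singleton clause (v0), v0 = 1.
From the singleton clause (~v2), v2 = 0.
From the singleton clause (~v3), v3 = 0.
Every clause now holds.

v0: 1,  v1: 1,  v2: 0,  v3: 0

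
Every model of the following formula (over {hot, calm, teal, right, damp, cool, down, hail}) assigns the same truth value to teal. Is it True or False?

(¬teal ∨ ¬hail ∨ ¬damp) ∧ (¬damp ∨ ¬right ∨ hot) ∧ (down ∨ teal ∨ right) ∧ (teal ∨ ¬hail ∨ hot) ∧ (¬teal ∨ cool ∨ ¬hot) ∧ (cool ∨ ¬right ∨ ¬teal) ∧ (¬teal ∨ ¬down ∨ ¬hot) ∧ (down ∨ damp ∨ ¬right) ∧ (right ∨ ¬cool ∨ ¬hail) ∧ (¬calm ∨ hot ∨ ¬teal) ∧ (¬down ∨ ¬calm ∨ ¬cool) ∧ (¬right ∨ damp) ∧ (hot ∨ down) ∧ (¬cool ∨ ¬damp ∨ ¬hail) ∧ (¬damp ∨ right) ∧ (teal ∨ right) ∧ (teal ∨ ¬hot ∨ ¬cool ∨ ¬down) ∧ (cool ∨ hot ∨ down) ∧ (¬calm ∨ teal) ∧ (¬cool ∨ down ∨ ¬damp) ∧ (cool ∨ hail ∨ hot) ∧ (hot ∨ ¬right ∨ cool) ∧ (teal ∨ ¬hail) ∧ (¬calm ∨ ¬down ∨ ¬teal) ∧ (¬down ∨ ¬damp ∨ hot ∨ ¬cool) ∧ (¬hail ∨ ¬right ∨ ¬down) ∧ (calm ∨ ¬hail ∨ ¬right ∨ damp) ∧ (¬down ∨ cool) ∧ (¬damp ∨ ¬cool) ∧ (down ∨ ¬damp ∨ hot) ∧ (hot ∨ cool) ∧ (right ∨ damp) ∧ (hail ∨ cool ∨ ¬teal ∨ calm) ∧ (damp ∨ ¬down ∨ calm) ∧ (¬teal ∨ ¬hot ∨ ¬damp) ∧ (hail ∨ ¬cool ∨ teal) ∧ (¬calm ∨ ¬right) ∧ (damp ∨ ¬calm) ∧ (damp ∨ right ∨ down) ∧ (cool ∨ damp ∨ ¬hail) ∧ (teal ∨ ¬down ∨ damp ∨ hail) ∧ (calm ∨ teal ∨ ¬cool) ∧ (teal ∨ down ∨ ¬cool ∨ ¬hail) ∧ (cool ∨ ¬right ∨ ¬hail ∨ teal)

False

Suppose teal = True.
Suppose hail = False.
Suppose cool = True.
From the singleton clause (¬damp), damp = False.
From the singleton clause (¬right), right = False.
That conflicts with the unit clause (right).
So cool must be the other value — set cool = False.
From the singleton clause (¬hot), hot = False.
That conflicts with the unit clause (hot).
Both values of cool lead to a conflict.
So hail must be the other value — set hail = True.
From the singleton clause (¬damp), damp = False.
From the singleton clause (¬right), right = False.
That conflicts with the unit clause (right).
Both values of hail lead to a conflict.
So every satisfying assignment has teal = False.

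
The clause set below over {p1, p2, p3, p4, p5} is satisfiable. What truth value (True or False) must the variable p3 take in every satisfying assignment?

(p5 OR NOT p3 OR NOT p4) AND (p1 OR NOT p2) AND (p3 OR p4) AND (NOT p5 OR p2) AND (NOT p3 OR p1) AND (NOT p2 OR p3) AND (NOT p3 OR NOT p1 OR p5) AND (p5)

True

Suppose p3 = false.
From the singleton clause (p4), p4 = true.
From the singleton clause (NOT p2), p2 = false.
From the singleton clause (NOT p5), p5 = false.
But (p5) is also a unit clause — contradiction.
So every satisfying assignment has p3 = True.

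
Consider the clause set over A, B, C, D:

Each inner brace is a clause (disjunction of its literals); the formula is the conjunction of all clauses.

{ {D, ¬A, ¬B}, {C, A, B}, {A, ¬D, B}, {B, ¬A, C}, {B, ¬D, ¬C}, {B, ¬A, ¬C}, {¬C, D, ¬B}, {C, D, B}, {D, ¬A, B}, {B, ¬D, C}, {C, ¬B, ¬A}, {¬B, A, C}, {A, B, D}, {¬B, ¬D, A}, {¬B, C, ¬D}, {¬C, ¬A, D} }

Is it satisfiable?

Yes

Try D = True.
Try A = True.
Try B = True.
The clause (C) is unit, so C = True.
All clauses are satisfied.
A satisfying assignment: A ↦ True; B ↦ True; C ↦ True; D ↦ True.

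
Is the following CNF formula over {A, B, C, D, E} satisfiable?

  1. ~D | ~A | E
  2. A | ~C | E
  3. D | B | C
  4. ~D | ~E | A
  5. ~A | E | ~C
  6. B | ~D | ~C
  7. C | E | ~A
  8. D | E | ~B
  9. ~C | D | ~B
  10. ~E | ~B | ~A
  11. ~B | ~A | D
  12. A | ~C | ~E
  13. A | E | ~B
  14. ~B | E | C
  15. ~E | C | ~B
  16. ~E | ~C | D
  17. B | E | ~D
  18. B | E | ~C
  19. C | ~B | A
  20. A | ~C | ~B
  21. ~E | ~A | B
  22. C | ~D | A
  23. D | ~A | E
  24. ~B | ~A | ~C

No

Case D = 0:
Case B = 1:
Unit clause (E) forces E = 1.
Unit clause (~C) forces C = 0.
That conflicts with the unit clause (C).
So B must be the other value — set B = 0.
Unit clause (C) forces C = 1.
Unit clause (~E) forces E = 0.
That conflicts with the unit clause (E).
Both values of B lead to a conflict.
So D must be the other value — set D = 1.
Case A = 0:
Unit clause (~E) forces E = 0.
Unit clause (~C) forces C = 0.
That conflicts with the unit clause (C).
So A must be the other value — set A = 1.
Unit clause (E) forces E = 1.
Unit clause (~B) forces B = 0.
That conflicts with the unit clause (B).
Both values of A lead to a conflict.
Both values of D lead to a conflict.
No assignment satisfies every clause.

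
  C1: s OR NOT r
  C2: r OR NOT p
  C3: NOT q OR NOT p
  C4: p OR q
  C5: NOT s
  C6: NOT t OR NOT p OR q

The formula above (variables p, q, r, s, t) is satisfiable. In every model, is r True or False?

Suppose r = true.
(s) alone gives s = true.
Now (NOT s) is unsatisfied and unit — conflict.
So every satisfying assignment has r = False.

False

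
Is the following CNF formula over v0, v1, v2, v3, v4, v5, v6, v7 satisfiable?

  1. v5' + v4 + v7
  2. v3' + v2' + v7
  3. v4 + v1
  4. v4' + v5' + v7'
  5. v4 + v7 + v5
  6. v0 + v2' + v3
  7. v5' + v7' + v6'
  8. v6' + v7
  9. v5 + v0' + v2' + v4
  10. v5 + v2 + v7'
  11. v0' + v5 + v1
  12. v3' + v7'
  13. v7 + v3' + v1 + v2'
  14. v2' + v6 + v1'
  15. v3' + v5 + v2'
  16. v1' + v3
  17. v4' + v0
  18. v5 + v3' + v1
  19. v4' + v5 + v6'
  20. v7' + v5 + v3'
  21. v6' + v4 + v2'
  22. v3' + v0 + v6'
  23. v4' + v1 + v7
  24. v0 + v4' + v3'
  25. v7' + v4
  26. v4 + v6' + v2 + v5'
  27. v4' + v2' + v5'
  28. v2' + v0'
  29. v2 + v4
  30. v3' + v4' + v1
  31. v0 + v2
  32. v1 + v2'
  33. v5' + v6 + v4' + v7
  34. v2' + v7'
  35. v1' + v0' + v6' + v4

Satisfiable

Try v4 = 1.
From the singleton clause (v0), v0 = 1.
From the singleton clause (v2'), v2 = 0.
Try v5 = 0.
From the singleton clause (v7'), v7 = 0.
From the singleton clause (v6'), v6 = 0.
From the singleton clause (v1), v1 = 1.
From the singleton clause (v3), v3 = 1.
This assignment satisfies each clause.
A satisfying assignment: v0: 1,  v1: 1,  v2: 0,  v3: 1,  v4: 1,  v5: 0,  v6: 0,  v7: 0.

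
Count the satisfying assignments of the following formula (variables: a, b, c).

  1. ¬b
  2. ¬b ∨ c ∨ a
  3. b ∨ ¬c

There are 2^3 = 8 truth assignments over (a, b, c).
Split on c. With c = True, the clauses containing c are satisfied and ¬c drops from the rest; 0 of the 2^2 = 4 assignments to the other variables satisfy what remains.
With c = False, by the same count on the reduced clause set, 2 assignments work.
Total: 0 + 2 = 2.

2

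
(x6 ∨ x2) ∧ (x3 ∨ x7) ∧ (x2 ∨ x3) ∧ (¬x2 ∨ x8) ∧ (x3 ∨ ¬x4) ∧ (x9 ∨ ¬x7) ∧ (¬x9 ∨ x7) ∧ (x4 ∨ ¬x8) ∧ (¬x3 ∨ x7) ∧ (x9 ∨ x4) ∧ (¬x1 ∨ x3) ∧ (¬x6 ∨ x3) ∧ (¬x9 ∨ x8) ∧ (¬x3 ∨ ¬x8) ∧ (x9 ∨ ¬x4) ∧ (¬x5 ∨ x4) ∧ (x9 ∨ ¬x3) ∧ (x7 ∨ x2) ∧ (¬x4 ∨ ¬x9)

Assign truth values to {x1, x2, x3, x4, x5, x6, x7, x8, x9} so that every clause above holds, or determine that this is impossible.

UNSATISFIABLE

Suppose x6 = True.
The clause (x3) is unit, so x3 = True.
The clause (x7) is unit, so x7 = True.
The clause (x9) is unit, so x9 = True.
The clause (x8) is unit, so x8 = True.
But (¬x8) is also a unit clause — contradiction.
Undo x6 and try x6 = False.
The clause (x2) is unit, so x2 = True.
The clause (x8) is unit, so x8 = True.
The clause (x4) is unit, so x4 = True.
The clause (x3) is unit, so x3 = True.
But (¬x3) is also a unit clause — contradiction.
Neither x6 = True nor x6 = False works.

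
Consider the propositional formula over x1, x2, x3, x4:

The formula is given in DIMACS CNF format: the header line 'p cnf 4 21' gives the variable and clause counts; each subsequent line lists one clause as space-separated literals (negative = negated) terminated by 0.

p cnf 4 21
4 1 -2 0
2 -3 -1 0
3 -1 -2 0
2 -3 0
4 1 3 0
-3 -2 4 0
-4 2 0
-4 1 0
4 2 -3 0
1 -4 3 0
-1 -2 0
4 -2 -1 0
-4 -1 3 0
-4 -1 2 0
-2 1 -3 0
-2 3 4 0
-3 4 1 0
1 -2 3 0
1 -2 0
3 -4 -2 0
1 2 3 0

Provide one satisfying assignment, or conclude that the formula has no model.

x1=True,  x2=False,  x3=False,  x4=False

Try x2 = False.
The clause (¬x3) is unit, so x3 = False.
The clause (¬x4) is unit, so x4 = False.
The clause (x1) is unit, so x1 = True.
This assignment satisfies each clause.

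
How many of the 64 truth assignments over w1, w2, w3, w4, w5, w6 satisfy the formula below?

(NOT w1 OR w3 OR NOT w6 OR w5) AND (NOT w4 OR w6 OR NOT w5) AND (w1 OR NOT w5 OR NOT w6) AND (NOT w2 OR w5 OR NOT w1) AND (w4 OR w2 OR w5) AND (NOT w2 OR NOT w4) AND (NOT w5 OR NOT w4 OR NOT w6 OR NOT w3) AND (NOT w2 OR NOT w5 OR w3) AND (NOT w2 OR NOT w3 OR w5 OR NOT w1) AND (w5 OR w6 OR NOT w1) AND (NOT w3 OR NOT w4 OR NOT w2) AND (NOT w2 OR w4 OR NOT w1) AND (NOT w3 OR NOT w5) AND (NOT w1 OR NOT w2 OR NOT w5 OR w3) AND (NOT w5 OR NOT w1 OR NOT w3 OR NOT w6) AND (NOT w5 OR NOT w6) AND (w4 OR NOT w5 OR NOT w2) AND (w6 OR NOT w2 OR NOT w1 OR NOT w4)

There are 2^6 = 64 truth assignments over (w1, w2, w3, w4, w5, w6).
Split on w4. With w4 = true, the clauses containing w4 are satisfied and NOT w4 drops from the rest; 5 of the 2^5 = 32 assignments to the other variables satisfy what remains.
With w4 = false, by the same count on the reduced clause set, 6 assignments work.
Total: 5 + 6 = 11.

11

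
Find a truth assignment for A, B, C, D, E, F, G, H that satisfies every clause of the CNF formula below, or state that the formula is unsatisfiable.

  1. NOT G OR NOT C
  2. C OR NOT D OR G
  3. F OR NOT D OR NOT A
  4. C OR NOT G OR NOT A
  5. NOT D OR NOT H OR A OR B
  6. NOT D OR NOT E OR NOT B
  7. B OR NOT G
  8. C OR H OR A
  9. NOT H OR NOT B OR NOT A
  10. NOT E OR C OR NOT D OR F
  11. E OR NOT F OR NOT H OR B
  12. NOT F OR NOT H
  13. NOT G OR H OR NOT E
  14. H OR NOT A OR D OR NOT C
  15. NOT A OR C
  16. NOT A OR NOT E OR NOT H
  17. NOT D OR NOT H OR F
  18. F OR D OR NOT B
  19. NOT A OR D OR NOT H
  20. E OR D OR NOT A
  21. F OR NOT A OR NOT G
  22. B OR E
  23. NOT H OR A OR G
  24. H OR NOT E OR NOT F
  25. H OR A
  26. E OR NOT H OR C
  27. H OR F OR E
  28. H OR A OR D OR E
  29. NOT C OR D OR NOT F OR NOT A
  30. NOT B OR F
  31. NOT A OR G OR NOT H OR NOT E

Branch on G: set G = false.
Branch on C: set C = true.
Branch on F: set F = true.
From the singleton clause (NOT H), H = false.
From the singleton clause (NOT E), E = false.
From the singleton clause (B), B = true.
From the singleton clause (A), A = true.
From the singleton clause (D), D = true.
All clauses are satisfied.

A ↦ true,  B ↦ true,  C ↦ true,  D ↦ true,  E ↦ false,  F ↦ true,  G ↦ false,  H ↦ false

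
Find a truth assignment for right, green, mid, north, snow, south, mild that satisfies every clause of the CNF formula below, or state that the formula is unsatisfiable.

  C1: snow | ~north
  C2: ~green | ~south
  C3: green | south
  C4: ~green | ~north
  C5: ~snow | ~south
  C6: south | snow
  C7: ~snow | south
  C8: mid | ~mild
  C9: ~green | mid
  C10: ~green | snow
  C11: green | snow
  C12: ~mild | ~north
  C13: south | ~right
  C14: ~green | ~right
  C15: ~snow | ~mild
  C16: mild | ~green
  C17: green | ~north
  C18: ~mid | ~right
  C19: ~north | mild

UNSATISFIABLE

Branch on snow: set snow = 1.
Unit clause (~south) forces south = 0.
But (south) is also a unit clause — contradiction.
Backtrack on snow: now try snow = 0.
Unit clause (~north) forces north = 0.
Unit clause (south) forces south = 1.
Unit clause (~green) forces green = 0.
But (green) is also a unit clause — contradiction.
Both values of snow lead to a conflict.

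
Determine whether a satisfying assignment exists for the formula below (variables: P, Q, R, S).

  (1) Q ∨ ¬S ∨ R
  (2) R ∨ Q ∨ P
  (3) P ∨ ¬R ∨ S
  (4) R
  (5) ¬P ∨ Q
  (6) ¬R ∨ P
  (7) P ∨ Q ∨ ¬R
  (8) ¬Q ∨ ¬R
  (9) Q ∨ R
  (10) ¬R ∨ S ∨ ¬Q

Unsatisfiable

(R) alone gives R = True.
(P) alone gives P = True.
(Q) alone gives Q = True.
But (¬Q) is also a unit clause — contradiction.
No assignment satisfies every clause.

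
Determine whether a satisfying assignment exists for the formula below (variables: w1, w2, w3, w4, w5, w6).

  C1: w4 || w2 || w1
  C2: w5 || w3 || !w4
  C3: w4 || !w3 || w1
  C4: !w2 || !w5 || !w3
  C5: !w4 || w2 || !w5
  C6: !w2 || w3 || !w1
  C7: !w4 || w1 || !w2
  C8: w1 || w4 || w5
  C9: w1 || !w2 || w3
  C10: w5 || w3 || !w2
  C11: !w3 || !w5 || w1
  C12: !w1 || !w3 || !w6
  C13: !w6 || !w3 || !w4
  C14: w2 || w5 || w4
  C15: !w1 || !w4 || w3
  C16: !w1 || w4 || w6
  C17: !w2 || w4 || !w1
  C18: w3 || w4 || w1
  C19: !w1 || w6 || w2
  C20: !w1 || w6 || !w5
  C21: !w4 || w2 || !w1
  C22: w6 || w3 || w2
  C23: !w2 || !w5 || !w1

Case w4 = false:
Case w2 = false:
Unit clause (w1) forces w1 = true.
Unit clause (w5) forces w5 = true.
Unit clause (w6) forces w6 = true.
Unit clause (!w3) forces w3 = false.
Every clause now holds.
A satisfying assignment: w1 ↦ true,  w2 ↦ false,  w3 ↦ false,  w4 ↦ false,  w5 ↦ true,  w6 ↦ true.

Yes, satisfiable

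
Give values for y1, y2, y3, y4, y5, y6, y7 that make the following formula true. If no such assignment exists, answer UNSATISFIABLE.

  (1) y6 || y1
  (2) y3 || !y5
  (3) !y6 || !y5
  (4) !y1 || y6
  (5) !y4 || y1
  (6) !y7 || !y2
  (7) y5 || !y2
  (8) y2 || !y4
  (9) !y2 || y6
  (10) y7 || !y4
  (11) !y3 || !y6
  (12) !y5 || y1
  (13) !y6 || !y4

Branch on y6: set y6 = true.
From the singleton clause (!y5), y5 = false.
From the singleton clause (!y2), y2 = false.
From the singleton clause (!y4), y4 = false.
From the singleton clause (!y3), y3 = false.
All clauses hold; y1, y7 can take either value.

y1: false,  y2: false,  y3: false,  y4: false,  y5: false,  y6: true,  y7: true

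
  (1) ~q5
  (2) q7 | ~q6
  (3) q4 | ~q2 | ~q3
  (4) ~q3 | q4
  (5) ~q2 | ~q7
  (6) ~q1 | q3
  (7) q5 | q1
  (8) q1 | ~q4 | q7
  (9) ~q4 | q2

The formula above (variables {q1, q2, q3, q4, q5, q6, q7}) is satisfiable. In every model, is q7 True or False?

Suppose q7 = 1.
The clause (~q5) is unit, so q5 = 0.
The clause (~q2) is unit, so q2 = 0.
The clause (q1) is unit, so q1 = 1.
The clause (q3) is unit, so q3 = 1.
The clause (q4) is unit, so q4 = 1.
Now (~q4) is unsatisfied and unit — conflict.
So every satisfying assignment has q7 = False.

False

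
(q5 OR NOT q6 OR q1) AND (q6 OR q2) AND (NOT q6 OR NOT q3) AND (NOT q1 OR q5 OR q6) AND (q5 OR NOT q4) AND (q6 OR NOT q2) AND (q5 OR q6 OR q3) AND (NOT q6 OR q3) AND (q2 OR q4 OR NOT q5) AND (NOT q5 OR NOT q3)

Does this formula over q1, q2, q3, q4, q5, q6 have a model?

Branch on q6: set q6 = true.
(NOT q3) alone gives q3 = false.
Now (q3) is unsatisfied and unit — conflict.
Backtrack on q6: now try q6 = false.
(q2) alone gives q2 = true.
Now (NOT q2) is unsatisfied and unit — conflict.
Either choice for q6 ends in contradiction.
No assignment satisfies every clause.

No, unsatisfiable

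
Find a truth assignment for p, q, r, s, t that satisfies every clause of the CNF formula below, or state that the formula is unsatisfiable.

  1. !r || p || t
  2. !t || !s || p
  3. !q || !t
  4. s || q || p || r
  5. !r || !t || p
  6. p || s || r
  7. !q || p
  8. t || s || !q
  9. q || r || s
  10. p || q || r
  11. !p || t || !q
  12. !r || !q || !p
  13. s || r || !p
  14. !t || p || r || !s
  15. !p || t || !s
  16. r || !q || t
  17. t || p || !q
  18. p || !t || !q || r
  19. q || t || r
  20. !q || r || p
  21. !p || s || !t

Suppose q = false.
Suppose r = true.
Suppose p = true.
Suppose t = true.
(s) alone gives s = true.
Every clause now holds.

p=true; q=false; r=true; s=true; t=true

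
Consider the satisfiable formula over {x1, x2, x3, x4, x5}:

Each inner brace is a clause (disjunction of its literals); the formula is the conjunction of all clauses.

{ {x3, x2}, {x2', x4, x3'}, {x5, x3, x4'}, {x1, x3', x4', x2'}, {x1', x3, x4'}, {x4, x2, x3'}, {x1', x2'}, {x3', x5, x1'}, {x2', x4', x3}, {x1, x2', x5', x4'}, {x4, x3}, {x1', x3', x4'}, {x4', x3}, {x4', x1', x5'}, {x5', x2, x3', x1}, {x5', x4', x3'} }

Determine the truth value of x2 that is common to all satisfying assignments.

Suppose x2 = 1.
The clause (x1') is unit, so x1 = 0.
Suppose x4 = 1.
The clause (x3') is unit, so x3 = 0.
That conflicts with the unit clause (x3).
That branch fails; take x4 = 0 instead.
The clause (x3') is unit, so x3 = 0.
That conflicts with the unit clause (x3).
Either choice for x4 ends in contradiction.
So every satisfying assignment has x2 = False.

False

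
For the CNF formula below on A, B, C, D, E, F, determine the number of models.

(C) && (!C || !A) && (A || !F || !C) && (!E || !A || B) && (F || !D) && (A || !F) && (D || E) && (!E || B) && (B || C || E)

There are 2^6 = 64 truth assignments over (A, B, C, D, E, F).
Split on E. With E = true, the clauses containing E are satisfied and !E drops from the rest; 1 of the 2^5 = 32 assignments to the other variables satisfy what remains.
With E = false, by the same count on the reduced clause set, 0 assignments work.
(One model: A=F, B=T, C=T, D=F, E=T, F=F.)
Total: 1 + 0 = 1.

1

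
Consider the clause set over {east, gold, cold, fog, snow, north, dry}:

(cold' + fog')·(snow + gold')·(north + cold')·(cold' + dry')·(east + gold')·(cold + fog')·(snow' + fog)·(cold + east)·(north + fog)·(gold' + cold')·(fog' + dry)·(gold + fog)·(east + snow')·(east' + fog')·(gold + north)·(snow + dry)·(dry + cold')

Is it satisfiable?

No, unsatisfiable

Try cold = 0.
The clause (fog') is unit, so fog = 0.
The clause (snow') is unit, so snow = 0.
The clause (gold') is unit, so gold = 0.
That conflicts with the unit clause (gold).
So cold must be the other value — set cold = 1.
The clause (fog') is unit, so fog = 0.
The clause (north) is unit, so north = 1.
The clause (dry') is unit, so dry = 0.
That conflicts with the unit clause (dry).
Neither cold = 1 nor cold = 0 works.
No assignment satisfies every clause.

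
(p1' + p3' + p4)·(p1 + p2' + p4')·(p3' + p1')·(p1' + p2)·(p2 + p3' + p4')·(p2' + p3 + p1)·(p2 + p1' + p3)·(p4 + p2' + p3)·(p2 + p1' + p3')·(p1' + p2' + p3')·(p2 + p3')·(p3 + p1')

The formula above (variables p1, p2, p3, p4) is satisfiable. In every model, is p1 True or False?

False

Suppose p1 = 1.
The clause (p3') is unit, so p3 = 0.
But (p3) is also a unit clause — contradiction.
So every satisfying assignment has p1 = False.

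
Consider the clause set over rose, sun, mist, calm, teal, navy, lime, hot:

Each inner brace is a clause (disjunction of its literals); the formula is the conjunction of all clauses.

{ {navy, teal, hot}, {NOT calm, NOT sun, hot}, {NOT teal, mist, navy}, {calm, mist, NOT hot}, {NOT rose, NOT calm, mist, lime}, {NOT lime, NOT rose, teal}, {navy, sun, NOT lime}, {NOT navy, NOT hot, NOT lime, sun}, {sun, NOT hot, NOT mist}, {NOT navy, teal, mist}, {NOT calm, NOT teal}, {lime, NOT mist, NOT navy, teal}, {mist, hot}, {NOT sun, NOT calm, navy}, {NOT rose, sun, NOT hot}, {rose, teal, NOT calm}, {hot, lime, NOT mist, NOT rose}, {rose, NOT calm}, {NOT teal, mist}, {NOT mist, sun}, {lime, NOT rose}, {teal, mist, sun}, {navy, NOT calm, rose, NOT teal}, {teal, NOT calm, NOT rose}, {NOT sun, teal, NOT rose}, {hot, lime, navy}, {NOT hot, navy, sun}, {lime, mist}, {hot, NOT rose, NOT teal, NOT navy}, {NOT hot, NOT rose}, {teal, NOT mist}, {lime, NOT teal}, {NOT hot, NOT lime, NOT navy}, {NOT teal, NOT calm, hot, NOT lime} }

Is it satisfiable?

Yes

Suppose calm = false.
Suppose mist = true.
(sun) alone gives sun = true.
(teal) alone gives teal = true.
(lime) alone gives lime = true.
Suppose hot = true.
(NOT rose) alone gives rose = false.
(NOT navy) alone gives navy = false.
All clauses are satisfied.
A satisfying assignment: rose=false; sun=true; mist=true; calm=false; teal=true; navy=false; lime=true; hot=true.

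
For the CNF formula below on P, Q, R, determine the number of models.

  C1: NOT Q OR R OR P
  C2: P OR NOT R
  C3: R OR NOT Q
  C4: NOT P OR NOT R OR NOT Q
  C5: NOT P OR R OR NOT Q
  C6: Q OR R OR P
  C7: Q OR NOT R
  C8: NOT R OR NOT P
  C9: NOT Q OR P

1

There are 2^3 = 8 truth assignments over (P, Q, R).
Check each against the 9 clauses (columns in the order P, Q, R):
  F F F  ✗ fails (Q OR R OR P)
  F F T  ✗ fails (P OR NOT R)
  F T F  ✗ fails (NOT Q OR R OR P)
  F T T  ✗ fails (P OR NOT R)
  T F F  ✓ satisfies all
  T F T  ✗ fails (Q OR NOT R)
  T T F  ✗ fails (R OR NOT Q)
  T T T  ✗ fails (NOT P OR NOT R OR NOT Q)
1 of the 8 rows is a model.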